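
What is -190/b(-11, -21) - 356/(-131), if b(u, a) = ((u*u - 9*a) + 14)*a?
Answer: 1223557/445662 ≈ 2.7455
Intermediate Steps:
b(u, a) = a*(14 + u² - 9*a) (b(u, a) = ((u² - 9*a) + 14)*a = (14 + u² - 9*a)*a = a*(14 + u² - 9*a))
-190/b(-11, -21) - 356/(-131) = -190*(-1/(21*(14 + (-11)² - 9*(-21)))) - 356/(-131) = -190*(-1/(21*(14 + 121 + 189))) - 356*(-1/131) = -190/((-21*324)) + 356/131 = -190/(-6804) + 356/131 = -190*(-1/6804) + 356/131 = 95/3402 + 356/131 = 1223557/445662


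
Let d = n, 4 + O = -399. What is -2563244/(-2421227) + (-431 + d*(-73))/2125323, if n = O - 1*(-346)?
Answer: 5456752604522/5145889431321 ≈ 1.0604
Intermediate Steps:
O = -403 (O = -4 - 399 = -403)
n = -57 (n = -403 - 1*(-346) = -403 + 346 = -57)
d = -57
-2563244/(-2421227) + (-431 + d*(-73))/2125323 = -2563244/(-2421227) + (-431 - 57*(-73))/2125323 = -2563244*(-1/2421227) + (-431 + 4161)*(1/2125323) = 2563244/2421227 + 3730*(1/2125323) = 2563244/2421227 + 3730/2125323 = 5456752604522/5145889431321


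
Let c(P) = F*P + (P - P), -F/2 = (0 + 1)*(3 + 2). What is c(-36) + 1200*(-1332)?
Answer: -1598040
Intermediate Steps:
F = -10 (F = -2*(0 + 1)*(3 + 2) = -2*5 = -10)
c(P) = -10*P (c(P) = -10*P + (P - P) = -10*P + 0 = -10*P)
c(-36) + 1200*(-1332) = -10*(-36) + 1200*(-1332) = 360 - 1598400 = -1598040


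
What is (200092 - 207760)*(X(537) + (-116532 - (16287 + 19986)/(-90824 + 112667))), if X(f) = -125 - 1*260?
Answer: 725294622336/809 ≈ 8.9653e+8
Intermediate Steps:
X(f) = -385 (X(f) = -125 - 260 = -385)
(200092 - 207760)*(X(537) + (-116532 - (16287 + 19986)/(-90824 + 112667))) = (200092 - 207760)*(-385 + (-116532 - (16287 + 19986)/(-90824 + 112667))) = -7668*(-385 + (-116532 - 36273/21843)) = -7668*(-385 + (-116532 - 1*12091/7281)) = -7668*(-385 + (-116532 - 12091/7281)) = -7668*(-385 - 848481583/7281) = -7668*(-851284768/7281) = 725294622336/809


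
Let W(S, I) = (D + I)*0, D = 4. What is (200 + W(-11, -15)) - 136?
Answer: 64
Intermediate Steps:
W(S, I) = 0 (W(S, I) = (4 + I)*0 = 0)
(200 + W(-11, -15)) - 136 = (200 + 0) - 136 = 200 - 136 = 64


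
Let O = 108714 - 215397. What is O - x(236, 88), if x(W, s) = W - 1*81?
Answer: -106838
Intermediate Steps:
x(W, s) = -81 + W (x(W, s) = W - 81 = -81 + W)
O = -106683
O - x(236, 88) = -106683 - (-81 + 236) = -106683 - 1*155 = -106683 - 155 = -106838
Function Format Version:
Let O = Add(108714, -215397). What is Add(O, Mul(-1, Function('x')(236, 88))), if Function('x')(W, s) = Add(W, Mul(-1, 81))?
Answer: -106838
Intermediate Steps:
Function('x')(W, s) = Add(-81, W) (Function('x')(W, s) = Add(W, -81) = Add(-81, W))
O = -106683
Add(O, Mul(-1, Function('x')(236, 88))) = Add(-106683, Mul(-1, Add(-81, 236))) = Add(-106683, Mul(-1, 155)) = Add(-106683, -155) = -106838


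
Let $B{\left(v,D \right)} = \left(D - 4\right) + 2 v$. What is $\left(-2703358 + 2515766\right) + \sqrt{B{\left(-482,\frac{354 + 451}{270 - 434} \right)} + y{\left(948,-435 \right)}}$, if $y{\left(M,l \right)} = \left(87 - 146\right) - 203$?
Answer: $-187592 + \frac{5 i \sqrt{332141}}{82} \approx -1.8759 \cdot 10^{5} + 35.141 i$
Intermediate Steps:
$B{\left(v,D \right)} = -4 + D + 2 v$ ($B{\left(v,D \right)} = \left(-4 + D\right) + 2 v = -4 + D + 2 v$)
$y{\left(M,l \right)} = -262$ ($y{\left(M,l \right)} = -59 - 203 = -262$)
$\left(-2703358 + 2515766\right) + \sqrt{B{\left(-482,\frac{354 + 451}{270 - 434} \right)} + y{\left(948,-435 \right)}} = \left(-2703358 + 2515766\right) + \sqrt{\left(-4 + \frac{354 + 451}{270 - 434} + 2 \left(-482\right)\right) - 262} = -187592 + \sqrt{\left(-4 + \frac{805}{-164} - 964\right) - 262} = -187592 + \sqrt{\left(-4 + 805 \left(- \frac{1}{164}\right) - 964\right) - 262} = -187592 + \sqrt{\left(-4 - \frac{805}{164} - 964\right) - 262} = -187592 + \sqrt{- \frac{159557}{164} - 262} = -187592 + \sqrt{- \frac{202525}{164}} = -187592 + \frac{5 i \sqrt{332141}}{82}$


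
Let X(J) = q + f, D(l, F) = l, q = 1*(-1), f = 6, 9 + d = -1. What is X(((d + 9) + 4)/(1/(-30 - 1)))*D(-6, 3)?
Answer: -30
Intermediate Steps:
d = -10 (d = -9 - 1 = -10)
q = -1
X(J) = 5 (X(J) = -1 + 6 = 5)
X(((d + 9) + 4)/(1/(-30 - 1)))*D(-6, 3) = 5*(-6) = -30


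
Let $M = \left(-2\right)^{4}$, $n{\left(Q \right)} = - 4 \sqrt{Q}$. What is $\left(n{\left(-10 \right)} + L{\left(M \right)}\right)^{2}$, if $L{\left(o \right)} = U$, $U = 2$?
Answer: $-156 - 16 i \sqrt{10} \approx -156.0 - 50.596 i$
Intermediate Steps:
$M = 16$
$L{\left(o \right)} = 2$
$\left(n{\left(-10 \right)} + L{\left(M \right)}\right)^{2} = \left(- 4 \sqrt{-10} + 2\right)^{2} = \left(- 4 i \sqrt{10} + 2\right)^{2} = \left(2 - 4 i \sqrt{10}\right)^{2}$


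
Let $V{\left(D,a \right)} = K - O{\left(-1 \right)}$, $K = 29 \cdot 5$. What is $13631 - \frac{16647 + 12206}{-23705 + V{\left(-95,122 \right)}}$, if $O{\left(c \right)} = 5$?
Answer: $\frac{321243368}{23565} \approx 13632.0$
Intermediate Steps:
$K = 145$
$V{\left(D,a \right)} = 140$ ($V{\left(D,a \right)} = 145 - 5 = 140$)
$13631 - \frac{16647 + 12206}{-23705 + V{\left(-95,122 \right)}} = 13631 - \frac{16647 + 12206}{-23705 + 140} = 13631 - \frac{28853}{-23565} = 13631 - 28853 \left(- \frac{1}{23565}\right) = 13631 - - \frac{28853}{23565} = 13631 + \frac{28853}{23565} = \frac{321243368}{23565}$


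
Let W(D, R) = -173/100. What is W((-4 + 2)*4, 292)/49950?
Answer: -173/4995000 ≈ -3.4635e-5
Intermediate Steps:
W(D, R) = -173/100 (W(D, R) = -173*1/100 = -173/100)
W((-4 + 2)*4, 292)/49950 = -173/100/49950 = -173/100*1/49950 = -173/4995000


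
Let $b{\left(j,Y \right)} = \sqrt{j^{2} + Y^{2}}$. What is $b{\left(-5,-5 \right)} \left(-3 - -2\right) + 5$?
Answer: $5 - 5 \sqrt{2} \approx -2.0711$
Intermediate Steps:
$b{\left(j,Y \right)} = \sqrt{Y^{2} + j^{2}}$
$b{\left(-5,-5 \right)} \left(-3 - -2\right) + 5 = \sqrt{\left(-5\right)^{2} + \left(-5\right)^{2}} \left(-3 - -2\right) + 5 = \sqrt{25 + 25} \left(-3 + 2\right) + 5 = \sqrt{50} \left(-1\right) + 5 = 5 \sqrt{2} \left(-1\right) + 5 = - 5 \sqrt{2} + 5 = 5 - 5 \sqrt{2}$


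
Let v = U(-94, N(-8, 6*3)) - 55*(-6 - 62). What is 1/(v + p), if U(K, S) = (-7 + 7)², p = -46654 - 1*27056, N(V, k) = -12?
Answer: -1/69970 ≈ -1.4292e-5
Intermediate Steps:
p = -73710 (p = -46654 - 27056 = -73710)
U(K, S) = 0 (U(K, S) = 0² = 0)
v = 3740 (v = 0 - 55*(-6 - 62) = 0 - 55*(-68) = 0 - 1*(-3740) = 0 + 3740 = 3740)
1/(v + p) = 1/(3740 - 73710) = 1/(-69970) = -1/69970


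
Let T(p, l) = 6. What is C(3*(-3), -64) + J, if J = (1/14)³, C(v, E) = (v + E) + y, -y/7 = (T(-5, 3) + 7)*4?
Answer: -1199127/2744 ≈ -437.00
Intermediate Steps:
y = -364 (y = -7*(6 + 7)*4 = -91*4 = -7*52 = -364)
C(v, E) = -364 + E + v (C(v, E) = (v + E) - 364 = (E + v) - 364 = -364 + E + v)
J = 1/2744 (J = (1/14)³ = 1/2744 ≈ 0.00036443)
C(3*(-3), -64) + J = (-364 - 64 + 3*(-3)) + 1/2744 = (-364 - 64 - 9) + 1/2744 = -437 + 1/2744 = -1199127/2744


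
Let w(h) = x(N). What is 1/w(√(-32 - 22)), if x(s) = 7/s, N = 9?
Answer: 9/7 ≈ 1.2857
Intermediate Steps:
w(h) = 7/9
1/w(√(-32 - 22)) = 1/(7/9) = 9/7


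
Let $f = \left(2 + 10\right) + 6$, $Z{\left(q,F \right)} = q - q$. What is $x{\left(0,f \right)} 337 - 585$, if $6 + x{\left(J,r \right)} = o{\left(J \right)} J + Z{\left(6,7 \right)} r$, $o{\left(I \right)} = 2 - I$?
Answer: $-2607$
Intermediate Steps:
$Z{\left(q,F \right)} = 0$
$f = 18$ ($f = 12 + 6 = 18$)
$x{\left(J,r \right)} = -6 + J \left(2 - J\right)$ ($x{\left(J,r \right)} = -6 + \left(\left(2 - J\right) J + 0 r\right) = -6 + \left(J \left(2 - J\right) + 0\right) = -6 + J \left(2 - J\right)$)
$x{\left(0,f \right)} 337 - 585 = \left(-6 - 0 \left(-2 + 0\right)\right) 337 - 585 = \left(-6 - 0 \left(-2\right)\right) 337 - 585 = \left(-6 + 0\right) 337 - 585 = \left(-6\right) 337 - 585 = -2022 - 585 = -2607$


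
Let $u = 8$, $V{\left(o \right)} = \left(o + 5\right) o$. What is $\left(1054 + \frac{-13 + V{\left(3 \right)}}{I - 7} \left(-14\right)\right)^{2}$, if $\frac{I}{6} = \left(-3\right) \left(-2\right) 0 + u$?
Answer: $\frac{1854163600}{1681} \approx 1.103 \cdot 10^{6}$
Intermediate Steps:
$V{\left(o \right)} = o \left(5 + o\right)$ ($V{\left(o \right)} = \left(5 + o\right) o = o \left(5 + o\right)$)
$I = 48$ ($I = 6 \left(\left(-3\right) \left(-2\right) 0 + 8\right) = 6 \left(6 \cdot 0 + 8\right) = 6 \left(0 + 8\right) = 6 \cdot 8 = 48$)
$\left(1054 + \frac{-13 + V{\left(3 \right)}}{I - 7} \left(-14\right)\right)^{2} = \left(1054 + \frac{-13 + 3 \left(5 + 3\right)}{48 - 7} \left(-14\right)\right)^{2} = \left(1054 + \frac{-13 + 3 \cdot 8}{41} \left(-14\right)\right)^{2} = \left(1054 + \left(-13 + 24\right) \frac{1}{41} \left(-14\right)\right)^{2} = \left(1054 + 11 \cdot \frac{1}{41} \left(-14\right)\right)^{2} = \left(1054 + \frac{11}{41} \left(-14\right)\right)^{2} = \left(1054 - \frac{154}{41}\right)^{2} = \left(\frac{43060}{41}\right)^{2} = \frac{1854163600}{1681}$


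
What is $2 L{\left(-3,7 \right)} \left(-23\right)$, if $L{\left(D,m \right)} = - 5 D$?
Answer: $-690$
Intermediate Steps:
$2 L{\left(-3,7 \right)} \left(-23\right) = 2 \left(\left(-5\right) \left(-3\right)\right) \left(-23\right) = 2 \cdot 15 \left(-23\right) = 30 \left(-23\right) = -690$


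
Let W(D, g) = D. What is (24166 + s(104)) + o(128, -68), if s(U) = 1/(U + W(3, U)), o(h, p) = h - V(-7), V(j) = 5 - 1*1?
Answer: 2599031/107 ≈ 24290.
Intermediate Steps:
V(j) = 4 (V(j) = 5 - 1 = 4)
o(h, p) = -4 + h (o(h, p) = h - 1*4 = h - 4 = -4 + h)
s(U) = 1/(3 + U) (s(U) = 1/(U + 3) = 1/(3 + U))
(24166 + s(104)) + o(128, -68) = (24166 + 1/(3 + 104)) + (-4 + 128) = (24166 + 1/107) + 124 = 2585763/107 + 124 = 2599031/107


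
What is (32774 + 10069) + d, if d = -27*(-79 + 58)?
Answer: 43410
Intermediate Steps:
d = 567 (d = -27*(-21) = 567)
(32774 + 10069) + d = (32774 + 10069) + 567 = 42843 + 567 = 43410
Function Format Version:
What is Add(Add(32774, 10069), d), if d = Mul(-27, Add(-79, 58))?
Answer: 43410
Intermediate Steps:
d = 567 (d = Mul(-27, -21) = 567)
Add(Add(32774, 10069), d) = Add(Add(32774, 10069), 567) = Add(42843, 567) = 43410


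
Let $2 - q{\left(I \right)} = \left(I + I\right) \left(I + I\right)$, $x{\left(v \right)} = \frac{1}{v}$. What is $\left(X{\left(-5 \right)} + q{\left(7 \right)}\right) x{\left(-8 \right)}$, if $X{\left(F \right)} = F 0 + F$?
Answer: $\frac{199}{8} \approx 24.875$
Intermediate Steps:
$X{\left(F \right)} = F$ ($X{\left(F \right)} = 0 + F = F$)
$q{\left(I \right)} = 2 - 4 I^{2}$ ($q{\left(I \right)} = 2 - \left(I + I\right) \left(I + I\right) = 2 - 2 I 2 I = 2 - 4 I^{2}$)
$\left(X{\left(-5 \right)} + q{\left(7 \right)}\right) x{\left(-8 \right)} = \frac{-5 + \left(2 - 4 \cdot 7^{2}\right)}{-8} = \left(-5 + \left(2 - 196\right)\right) \left(- \frac{1}{8}\right) = \left(-5 - 194\right) \left(- \frac{1}{8}\right) = \left(-199\right) \left(- \frac{1}{8}\right) = \frac{199}{8}$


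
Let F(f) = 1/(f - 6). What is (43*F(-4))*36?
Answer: -774/5 ≈ -154.80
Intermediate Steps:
F(f) = 1/(-6 + f)
(43*F(-4))*36 = (43/(-6 - 4))*36 = (43/(-10))*36 = (43*(-⅒))*36 = -43/10*36 = -774/5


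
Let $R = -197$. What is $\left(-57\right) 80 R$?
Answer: $898320$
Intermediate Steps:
$\left(-57\right) 80 R = \left(-57\right) 80 \left(-197\right) = \left(-4560\right) \left(-197\right) = 898320$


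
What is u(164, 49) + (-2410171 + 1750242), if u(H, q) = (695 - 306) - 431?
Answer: -659971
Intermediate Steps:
u(H, q) = -42 (u(H, q) = 389 - 431 = -42)
u(164, 49) + (-2410171 + 1750242) = -42 + (-2410171 + 1750242) = -42 - 659929 = -659971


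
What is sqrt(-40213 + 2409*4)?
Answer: I*sqrt(30577) ≈ 174.86*I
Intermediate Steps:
sqrt(-40213 + 2409*4) = sqrt(-40213 + 9636) = sqrt(-30577) = I*sqrt(30577)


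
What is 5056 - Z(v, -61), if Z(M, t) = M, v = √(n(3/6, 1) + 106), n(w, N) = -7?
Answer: 5056 - 3*√11 ≈ 5046.0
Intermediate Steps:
v = 3*√11 (v = √(-7 + 106) = √99 = 3*√11 ≈ 9.9499)
5056 - Z(v, -61) = 5056 - 3*√11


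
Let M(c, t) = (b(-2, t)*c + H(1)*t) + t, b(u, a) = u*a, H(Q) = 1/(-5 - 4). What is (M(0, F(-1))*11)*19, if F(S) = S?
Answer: -1672/9 ≈ -185.78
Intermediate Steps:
H(Q) = -⅑ (H(Q) = 1/(-9) = -⅑)
b(u, a) = a*u
M(c, t) = 8*t/9 - 2*c*t (M(c, t) = ((t*(-2))*c - t/9) + t = ((-2*t)*c - t/9) + t = (-2*c*t - t/9) + t = (-t/9 - 2*c*t) + t = 8*t/9 - 2*c*t)
(M(0, F(-1))*11)*19 = (((2/9)*(-1)*(4 - 9*0))*11)*19 = (((2/9)*(-1)*(4 + 0))*11)*19 = (((2/9)*(-1)*4)*11)*19 = -8/9*11*19 = -88/9*19 = -1672/9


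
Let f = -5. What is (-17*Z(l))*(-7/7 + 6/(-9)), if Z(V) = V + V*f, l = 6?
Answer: -680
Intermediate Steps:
Z(V) = -4*V (Z(V) = V + V*(-5) = V - 5*V = -4*V)
(-17*Z(l))*(-7/7 + 6/(-9)) = (-(-68)*6)*(-7/7 + 6/(-9)) = (-17*(-24))*(-7*⅐ + 6*(-⅑)) = 408*(-1 - ⅔) = 408*(-5/3) = -680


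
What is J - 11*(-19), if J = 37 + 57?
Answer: 303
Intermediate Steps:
J = 94
J - 11*(-19) = 94 - 11*(-19) = 94 - 1*(-209) = 94 + 209 = 303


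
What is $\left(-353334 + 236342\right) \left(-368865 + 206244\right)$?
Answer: $19025356032$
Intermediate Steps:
$\left(-353334 + 236342\right) \left(-368865 + 206244\right) = \left(-116992\right) \left(-162621\right) = 19025356032$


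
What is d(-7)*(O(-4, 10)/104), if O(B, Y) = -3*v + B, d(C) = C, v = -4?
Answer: -7/13 ≈ -0.53846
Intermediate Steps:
O(B, Y) = 12 + B (O(B, Y) = -3*(-4) + B = 12 + B)
d(-7)*(O(-4, 10)/104) = -7*(12 - 4)/104 = -56/104 = -7*1/13 = -7/13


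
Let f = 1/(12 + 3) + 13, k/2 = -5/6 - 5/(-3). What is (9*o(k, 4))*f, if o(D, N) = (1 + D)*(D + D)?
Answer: 3136/3 ≈ 1045.3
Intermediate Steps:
k = 5/3 (k = 2*(-5/6 - 5/(-3)) = 2*(-5*1/6 - 5*(-1/3)) = 2*(-5/6 + 5/3) = 2*(5/6) = 5/3 ≈ 1.6667)
f = 196/15 (f = 1/15 + 13 = 196/15 ≈ 13.067)
o(D, N) = 2*D*(1 + D) (o(D, N) = (1 + D)*(2*D) = 2*D*(1 + D))
(9*o(k, 4))*f = (9*(2*(5/3)*(1 + 5/3)))*(196/15) = (9*(2*(5/3)*(8/3)))*(196/15) = (9*(80/9))*(196/15) = 80*(196/15) = 3136/3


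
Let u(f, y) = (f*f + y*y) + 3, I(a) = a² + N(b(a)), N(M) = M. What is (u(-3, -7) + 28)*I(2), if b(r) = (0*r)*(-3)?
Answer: 356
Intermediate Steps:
b(r) = 0 (b(r) = 0*(-3) = 0)
I(a) = a² (I(a) = a² + 0 = a²)
u(f, y) = 3 + f² + y² (u(f, y) = (f² + y²) + 3 = 3 + f² + y²)
(u(-3, -7) + 28)*I(2) = ((3 + (-3)² + (-7)²) + 28)*2² = ((3 + 9 + 49) + 28)*4 = (61 + 28)*4 = 89*4 = 356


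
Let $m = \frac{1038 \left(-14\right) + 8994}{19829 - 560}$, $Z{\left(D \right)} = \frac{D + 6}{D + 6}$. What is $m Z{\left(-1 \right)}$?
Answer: $- \frac{1846}{6423} \approx -0.2874$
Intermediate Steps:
$Z{\left(D \right)} = 1$ ($Z{\left(D \right)} = \frac{6 + D}{6 + D} = 1$)
$m = - \frac{1846}{6423}$ ($m = \frac{-14532 + 8994}{19269} = \left(-5538\right) \frac{1}{19269} = - \frac{1846}{6423} \approx -0.2874$)
$m Z{\left(-1 \right)} = \left(- \frac{1846}{6423}\right) 1 = - \frac{1846}{6423}$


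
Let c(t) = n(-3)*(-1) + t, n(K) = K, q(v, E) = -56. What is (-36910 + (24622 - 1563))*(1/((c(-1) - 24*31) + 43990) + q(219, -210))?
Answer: 11181852279/14416 ≈ 7.7566e+5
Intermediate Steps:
c(t) = 3 + t (c(t) = -3*(-1) + t = 3 + t)
(-36910 + (24622 - 1563))*(1/((c(-1) - 24*31) + 43990) + q(219, -210)) = (-36910 + (24622 - 1563))*(1/(((3 - 1) - 24*31) + 43990) - 56) = (-36910 + 23059)*(1/((2 - 744) + 43990) - 56) = -13851*(1/(-742 + 43990) - 56) = -13851*(1/43248 - 56) = -13851*(-2421887/43248) = 11181852279/14416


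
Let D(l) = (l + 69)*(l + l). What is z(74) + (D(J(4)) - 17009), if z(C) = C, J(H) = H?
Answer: -16351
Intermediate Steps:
D(l) = 2*l*(69 + l) (D(l) = (69 + l)*(2*l) = 2*l*(69 + l))
z(74) + (D(J(4)) - 17009) = 74 + (2*4*(69 + 4) - 17009) = 74 + (2*4*73 - 17009) = 74 + (584 - 17009) = 74 - 16425 = -16351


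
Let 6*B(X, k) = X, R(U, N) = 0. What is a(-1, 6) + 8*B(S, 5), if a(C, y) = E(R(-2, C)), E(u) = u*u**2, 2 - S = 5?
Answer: -4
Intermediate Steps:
S = -3 (S = 2 - 1*5 = 2 - 5 = -3)
E(u) = u**3
B(X, k) = X/6
a(C, y) = 0 (a(C, y) = 0**3 = 0)
a(-1, 6) + 8*B(S, 5) = 0 + 8*((1/6)*(-3)) = 0 + 8*(-1/2) = 0 - 4 = -4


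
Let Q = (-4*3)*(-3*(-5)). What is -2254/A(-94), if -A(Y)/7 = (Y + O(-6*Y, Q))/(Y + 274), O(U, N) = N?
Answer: -28980/137 ≈ -211.53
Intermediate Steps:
Q = -180 (Q = -12*15 = -180)
A(Y) = -7*(-180 + Y)/(274 + Y) (A(Y) = -7*(Y - 180)/(Y + 274) = -7*(-180 + Y)/(274 + Y))
-2254/A(-94) = -2254*(274 - 94)/(7*(180 - 1*(-94))) = -2254*180/(7*(180 + 94)) = -2254/(7*(1/180)*274) = -2254/959/90 = -2254*90/959 = -28980/137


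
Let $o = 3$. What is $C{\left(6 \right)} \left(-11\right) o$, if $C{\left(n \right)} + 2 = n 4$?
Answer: $-726$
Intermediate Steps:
$C{\left(n \right)} = -2 + 4 n$ ($C{\left(n \right)} = -2 + n 4 = -2 + 4 n$)
$C{\left(6 \right)} \left(-11\right) o = \left(-2 + 4 \cdot 6\right) \left(-11\right) 3 = \left(-2 + 24\right) \left(-11\right) 3 = 22 \left(-11\right) 3 = \left(-242\right) 3 = -726$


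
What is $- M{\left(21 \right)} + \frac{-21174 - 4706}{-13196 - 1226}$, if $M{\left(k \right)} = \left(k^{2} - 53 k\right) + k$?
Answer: $\frac{4707301}{7211} \approx 652.79$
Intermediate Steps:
$M{\left(k \right)} = k^{2} - 52 k$
$- M{\left(21 \right)} + \frac{-21174 - 4706}{-13196 - 1226} = - 21 \left(-52 + 21\right) + \frac{-21174 - 4706}{-13196 - 1226} = - 21 \left(-31\right) + \frac{-21174 - 4706}{-14422} = \left(-1\right) \left(-651\right) - - \frac{12940}{7211} = 651 + \frac{12940}{7211} = \frac{4707301}{7211}$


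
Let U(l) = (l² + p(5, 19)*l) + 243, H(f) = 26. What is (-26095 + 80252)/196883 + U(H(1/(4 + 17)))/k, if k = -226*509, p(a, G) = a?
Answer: 6023366071/22648239022 ≈ 0.26595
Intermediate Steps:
U(l) = 243 + l² + 5*l (U(l) = (l² + 5*l) + 243 = 243 + l² + 5*l)
k = -115034
(-26095 + 80252)/196883 + U(H(1/(4 + 17)))/k = (-26095 + 80252)/196883 + (243 + 26² + 5*26)/(-115034) = 54157*(1/196883) + (243 + 676 + 130)*(-1/115034) = 54157/196883 + 1049*(-1/115034) = 54157/196883 - 1049/115034 = 6023366071/22648239022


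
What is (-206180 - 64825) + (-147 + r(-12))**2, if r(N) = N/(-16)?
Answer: -3993855/16 ≈ -2.4962e+5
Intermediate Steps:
r(N) = -N/16 (r(N) = N*(-1/16) = -N/16)
(-206180 - 64825) + (-147 + r(-12))**2 = (-206180 - 64825) + (-147 - 1/16*(-12))**2 = -271005 + (-147 + 3/4)**2 = -271005 + (-585/4)**2 = -271005 + 342225/16 = -3993855/16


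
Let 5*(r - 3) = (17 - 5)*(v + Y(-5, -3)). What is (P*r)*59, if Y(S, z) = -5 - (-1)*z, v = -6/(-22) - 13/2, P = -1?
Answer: 101067/55 ≈ 1837.6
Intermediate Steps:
v = -137/22 (v = -6*(-1/22) - 13*½ = 3/11 - 13/2 = -137/22 ≈ -6.2273)
Y(S, z) = -5 + z
r = -1713/55 (r = 3 + ((17 - 5)*(-137/22 + (-5 - 3)))/5 = 3 + (12*(-137/22 - 8))/5 = 3 + (12*(-313/22))/5 = 3 + (⅕)*(-1878/11) = 3 - 1878/55 = -1713/55 ≈ -31.145)
(P*r)*59 = -1*(-1713/55)*59 = (1713/55)*59 = 101067/55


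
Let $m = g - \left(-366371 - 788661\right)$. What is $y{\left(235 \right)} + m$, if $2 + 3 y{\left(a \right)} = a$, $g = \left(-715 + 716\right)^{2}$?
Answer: $\frac{3465332}{3} \approx 1.1551 \cdot 10^{6}$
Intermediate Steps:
$g = 1$ ($g = 1^{2} = 1$)
$y{\left(a \right)} = - \frac{2}{3} + \frac{a}{3}$
$m = 1155033$ ($m = 1 - \left(-366371 - 788661\right) = 1 - -1155032 = 1 + 1155032 = 1155033$)
$y{\left(235 \right)} + m = \left(- \frac{2}{3} + \frac{1}{3} \cdot 235\right) + 1155033 = \left(- \frac{2}{3} + \frac{235}{3}\right) + 1155033 = \frac{233}{3} + 1155033 = \frac{3465332}{3}$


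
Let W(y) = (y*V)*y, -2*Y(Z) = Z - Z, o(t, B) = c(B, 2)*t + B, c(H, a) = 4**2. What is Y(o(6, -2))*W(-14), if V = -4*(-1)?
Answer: 0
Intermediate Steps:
c(H, a) = 16
V = 4
o(t, B) = B + 16*t (o(t, B) = 16*t + B = B + 16*t)
Y(Z) = 0 (Y(Z) = -(Z - Z)/2 = -1/2*0 = 0)
W(y) = 4*y**2 (W(y) = (y*4)*y = (4*y)*y = 4*y**2)
Y(o(6, -2))*W(-14) = 0*(4*(-14)**2) = 0*(4*196) = 0*784 = 0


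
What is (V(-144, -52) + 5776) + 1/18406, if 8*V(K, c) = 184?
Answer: 106736395/18406 ≈ 5799.0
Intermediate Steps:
V(K, c) = 23 (V(K, c) = (1/8)*184 = 23)
(V(-144, -52) + 5776) + 1/18406 = (23 + 5776) + 1/18406 = 5799 + 1/18406 = 106736395/18406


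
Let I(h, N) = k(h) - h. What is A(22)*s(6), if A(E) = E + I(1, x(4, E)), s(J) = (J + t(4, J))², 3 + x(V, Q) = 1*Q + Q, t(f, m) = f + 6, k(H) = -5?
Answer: 4096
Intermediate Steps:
t(f, m) = 6 + f
x(V, Q) = -3 + 2*Q (x(V, Q) = -3 + (1*Q + Q) = -3 + (Q + Q) = -3 + 2*Q)
I(h, N) = -5 - h
s(J) = (10 + J)² (s(J) = (J + (6 + 4))² = (J + 10)² = (10 + J)²)
A(E) = -6 + E (A(E) = E + (-5 - 1*1) = E + (-5 - 1) = E - 6 = -6 + E)
A(22)*s(6) = (-6 + 22)*(10 + 6)² = 16*16² = 16*256 = 4096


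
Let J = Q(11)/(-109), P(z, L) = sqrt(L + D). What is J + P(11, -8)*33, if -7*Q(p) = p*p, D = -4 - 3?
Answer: 121/763 + 33*I*sqrt(15) ≈ 0.15858 + 127.81*I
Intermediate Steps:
D = -7
Q(p) = -p**2/7 (Q(p) = -p*p/7 = -p**2/7)
P(z, L) = sqrt(-7 + L) (P(z, L) = sqrt(L - 7) = sqrt(-7 + L))
J = 121/763 (J = -1/7*11**2/(-109) = -1/7*121*(-1/109) = -121/7*(-1/109) = 121/763 ≈ 0.15858)
J + P(11, -8)*33 = 121/763 + sqrt(-7 - 8)*33 = 121/763 + sqrt(-15)*33 = 121/763 + (I*sqrt(15))*33 = 121/763 + 33*I*sqrt(15)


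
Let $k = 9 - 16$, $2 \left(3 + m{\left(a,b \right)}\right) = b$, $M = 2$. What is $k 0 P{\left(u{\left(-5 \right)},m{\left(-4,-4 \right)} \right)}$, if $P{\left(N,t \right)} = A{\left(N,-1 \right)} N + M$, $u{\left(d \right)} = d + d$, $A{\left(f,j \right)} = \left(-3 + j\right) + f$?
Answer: $0$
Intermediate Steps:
$m{\left(a,b \right)} = -3 + \frac{b}{2}$
$A{\left(f,j \right)} = -3 + f + j$
$u{\left(d \right)} = 2 d$
$k = -7$ ($k = 9 - 16 = -7$)
$P{\left(N,t \right)} = 2 + N \left(-4 + N\right)$ ($P{\left(N,t \right)} = \left(-3 + N - 1\right) N + 2 = \left(-4 + N\right) N + 2 = N \left(-4 + N\right) + 2 = 2 + N \left(-4 + N\right)$)
$k 0 P{\left(u{\left(-5 \right)},m{\left(-4,-4 \right)} \right)} = \left(-7\right) 0 \left(2 + 2 \left(-5\right) \left(-4 + 2 \left(-5\right)\right)\right) = 0 \left(2 - 10 \left(-4 - 10\right)\right) = 0 \left(2 - -140\right) = 0 \left(2 + 140\right) = 0 \cdot 142 = 0$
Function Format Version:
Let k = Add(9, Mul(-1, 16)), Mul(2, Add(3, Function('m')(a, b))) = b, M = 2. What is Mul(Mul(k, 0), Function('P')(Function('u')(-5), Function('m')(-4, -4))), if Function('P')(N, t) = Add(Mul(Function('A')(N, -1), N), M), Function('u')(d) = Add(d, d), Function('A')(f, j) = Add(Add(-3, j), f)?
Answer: 0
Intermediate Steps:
Function('m')(a, b) = Add(-3, Mul(Rational(1, 2), b))
Function('A')(f, j) = Add(-3, f, j)
Function('u')(d) = Mul(2, d)
k = -7 (k = Add(9, -16) = -7)
Function('P')(N, t) = Add(2, Mul(N, Add(-4, N))) (Function('P')(N, t) = Add(Mul(Add(-3, N, -1), N), 2) = Add(Mul(Add(-4, N), N), 2) = Add(Mul(N, Add(-4, N)), 2) = Add(2, Mul(N, Add(-4, N))))
Mul(Mul(k, 0), Function('P')(Function('u')(-5), Function('m')(-4, -4))) = Mul(Mul(-7, 0), Add(2, Mul(Mul(2, -5), Add(-4, Mul(2, -5))))) = Mul(0, Add(2, Mul(-10, Add(-4, -10)))) = Mul(0, Add(2, Mul(-10, -14))) = Mul(0, Add(2, 140)) = Mul(0, 142) = 0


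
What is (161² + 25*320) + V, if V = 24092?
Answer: 58013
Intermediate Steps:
(161² + 25*320) + V = (161² + 25*320) + 24092 = (25921 + 8000) + 24092 = 33921 + 24092 = 58013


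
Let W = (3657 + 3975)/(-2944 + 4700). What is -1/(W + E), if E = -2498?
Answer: 439/1094714 ≈ 0.00040102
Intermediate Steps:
W = 1908/439 (W = 7632/1756 = 7632*(1/1756) = 1908/439 ≈ 4.3462)
-1/(W + E) = -1/(1908/439 - 2498) = -1/(-1094714/439) = -1*(-439/1094714) = 439/1094714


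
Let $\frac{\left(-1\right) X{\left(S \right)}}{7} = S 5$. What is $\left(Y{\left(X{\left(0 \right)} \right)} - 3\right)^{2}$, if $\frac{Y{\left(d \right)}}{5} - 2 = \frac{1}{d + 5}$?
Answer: $64$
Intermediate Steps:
$X{\left(S \right)} = - 35 S$ ($X{\left(S \right)} = - 7 S 5 = - 7 \cdot 5 S = - 35 S$)
$Y{\left(d \right)} = 10 + \frac{5}{5 + d}$ ($Y{\left(d \right)} = 10 + \frac{5}{d + 5} = 10 + \frac{5}{5 + d}$)
$\left(Y{\left(X{\left(0 \right)} \right)} - 3\right)^{2} = \left(\frac{5 \left(11 + 2 \left(\left(-35\right) 0\right)\right)}{5 - 0} - 3\right)^{2} = \left(\frac{5 \left(11 + 2 \cdot 0\right)}{5 + 0} - 3\right)^{2} = \left(\frac{5 \left(11 + 0\right)}{5} - 3\right)^{2} = \left(5 \cdot \frac{1}{5} \cdot 11 - 3\right)^{2} = \left(11 - 3\right)^{2} = 8^{2} = 64$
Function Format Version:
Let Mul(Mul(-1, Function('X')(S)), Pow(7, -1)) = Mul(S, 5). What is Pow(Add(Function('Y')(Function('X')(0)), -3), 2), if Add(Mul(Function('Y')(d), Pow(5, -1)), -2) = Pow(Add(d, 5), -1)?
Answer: 64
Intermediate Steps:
Function('X')(S) = Mul(-35, S) (Function('X')(S) = Mul(-7, Mul(S, 5)) = Mul(-7, Mul(5, S)) = Mul(-35, S))
Function('Y')(d) = Add(10, Mul(5, Pow(Add(5, d), -1))) (Function('Y')(d) = Add(10, Mul(5, Pow(Add(d, 5), -1))) = Add(10, Mul(5, Pow(Add(5, d), -1))))
Pow(Add(Function('Y')(Function('X')(0)), -3), 2) = Pow(Add(Mul(5, Pow(Add(5, Mul(-35, 0)), -1), Add(11, Mul(2, Mul(-35, 0)))), -3), 2) = Pow(Add(Mul(5, Pow(Add(5, 0), -1), Add(11, Mul(2, 0))), -3), 2) = Pow(Add(Mul(5, Pow(5, -1), Add(11, 0)), -3), 2) = Pow(Add(Mul(5, Rational(1, 5), 11), -3), 2) = Pow(Add(11, -3), 2) = Pow(8, 2) = 64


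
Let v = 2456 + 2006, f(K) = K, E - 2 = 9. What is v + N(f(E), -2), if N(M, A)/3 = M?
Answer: 4495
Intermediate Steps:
E = 11 (E = 2 + 9 = 11)
N(M, A) = 3*M
v = 4462
v + N(f(E), -2) = 4462 + 3*11 = 4462 + 33 = 4495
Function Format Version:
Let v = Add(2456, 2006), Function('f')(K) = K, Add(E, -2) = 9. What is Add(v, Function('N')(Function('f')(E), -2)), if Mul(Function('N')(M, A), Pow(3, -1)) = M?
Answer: 4495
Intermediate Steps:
E = 11 (E = Add(2, 9) = 11)
Function('N')(M, A) = Mul(3, M)
v = 4462
Add(v, Function('N')(Function('f')(E), -2)) = Add(4462, Mul(3, 11)) = Add(4462, 33) = 4495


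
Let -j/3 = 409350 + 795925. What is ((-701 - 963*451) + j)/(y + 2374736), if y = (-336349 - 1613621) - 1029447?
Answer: 4050839/604681 ≈ 6.6991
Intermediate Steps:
j = -3615825 (j = -3*(409350 + 795925) = -3*1205275 = -3615825)
y = -2979417 (y = -1949970 - 1029447 = -2979417)
((-701 - 963*451) + j)/(y + 2374736) = ((-701 - 963*451) - 3615825)/(-2979417 + 2374736) = ((-701 - 434313) - 3615825)/(-604681) = (-435014 - 3615825)*(-1/604681) = -4050839*(-1/604681) = 4050839/604681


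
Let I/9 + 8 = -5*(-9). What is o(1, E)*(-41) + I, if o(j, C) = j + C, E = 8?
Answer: -36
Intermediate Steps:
o(j, C) = C + j
I = 333 (I = -72 + 9*(-5*(-9)) = -72 + 9*45 = -72 + 405 = 333)
o(1, E)*(-41) + I = (8 + 1)*(-41) + 333 = 9*(-41) + 333 = -369 + 333 = -36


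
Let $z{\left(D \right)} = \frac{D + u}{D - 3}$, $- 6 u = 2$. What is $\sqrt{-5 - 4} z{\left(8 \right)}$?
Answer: $\frac{23 i}{5} \approx 4.6 i$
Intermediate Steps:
$u = - \frac{1}{3}$ ($u = \left(- \frac{1}{6}\right) 2 = - \frac{1}{3} \approx -0.33333$)
$z{\left(D \right)} = \frac{- \frac{1}{3} + D}{-3 + D}$ ($z{\left(D \right)} = \frac{D - \frac{1}{3}}{D - 3} = \frac{- \frac{1}{3} + D}{-3 + D}$)
$\sqrt{-5 - 4} z{\left(8 \right)} = \sqrt{-5 - 4} \frac{- \frac{1}{3} + 8}{-3 + 8} = \sqrt{-9} \cdot \frac{1}{5} \cdot \frac{23}{3} = 3 i \frac{1}{5} \cdot \frac{23}{3} = 3 i \frac{23}{15} = \frac{23 i}{5}$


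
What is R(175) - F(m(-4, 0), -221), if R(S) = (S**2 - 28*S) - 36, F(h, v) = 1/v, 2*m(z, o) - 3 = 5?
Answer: 5677270/221 ≈ 25689.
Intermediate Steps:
m(z, o) = 4 (m(z, o) = 3/2 + (1/2)*5 = 3/2 + 5/2 = 4)
R(S) = -36 + S**2 - 28*S
R(175) - F(m(-4, 0), -221) = (-36 + 175**2 - 28*175) - 1/(-221) = (-36 + 30625 - 4900) - 1*(-1/221) = 25689 + 1/221 = 5677270/221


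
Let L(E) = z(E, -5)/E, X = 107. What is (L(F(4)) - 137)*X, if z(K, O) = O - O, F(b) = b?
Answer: -14659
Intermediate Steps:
z(K, O) = 0
L(E) = 0 (L(E) = 0/E = 0)
(L(F(4)) - 137)*X = (0 - 137)*107 = -137*107 = -14659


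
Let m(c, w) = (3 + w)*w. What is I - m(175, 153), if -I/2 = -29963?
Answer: 36058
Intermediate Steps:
I = 59926 (I = -2*(-29963) = 59926)
m(c, w) = w*(3 + w)
I - m(175, 153) = 59926 - 153*(3 + 153) = 59926 - 153*156 = 59926 - 1*23868 = 59926 - 23868 = 36058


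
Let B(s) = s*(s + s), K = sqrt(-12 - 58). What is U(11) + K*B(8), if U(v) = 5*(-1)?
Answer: -5 + 128*I*sqrt(70) ≈ -5.0 + 1070.9*I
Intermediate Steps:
K = I*sqrt(70) (K = sqrt(-70) = I*sqrt(70) ≈ 8.3666*I)
B(s) = 2*s**2 (B(s) = s*(2*s) = 2*s**2)
U(v) = -5
U(11) + K*B(8) = -5 + (I*sqrt(70))*(2*8**2) = -5 + (I*sqrt(70))*(2*64) = -5 + (I*sqrt(70))*128 = -5 + 128*I*sqrt(70)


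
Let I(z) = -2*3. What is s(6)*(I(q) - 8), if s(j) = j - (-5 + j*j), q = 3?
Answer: 350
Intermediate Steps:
I(z) = -6
s(j) = 5 + j - j² (s(j) = j - (-5 + j²) = j + (5 - j²) = 5 + j - j²)
s(6)*(I(q) - 8) = (5 + 6 - 1*6²)*(-6 - 8) = (5 + 6 - 1*36)*(-14) = (5 + 6 - 36)*(-14) = -25*(-14) = 350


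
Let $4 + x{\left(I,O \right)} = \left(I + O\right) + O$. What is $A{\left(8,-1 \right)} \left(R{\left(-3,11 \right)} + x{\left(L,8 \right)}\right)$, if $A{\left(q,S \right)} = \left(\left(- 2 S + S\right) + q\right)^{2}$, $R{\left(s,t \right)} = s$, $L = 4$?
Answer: $1053$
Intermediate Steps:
$x{\left(I,O \right)} = -4 + I + 2 O$ ($x{\left(I,O \right)} = -4 + \left(\left(I + O\right) + O\right) = -4 + \left(I + 2 O\right) = -4 + I + 2 O$)
$A{\left(q,S \right)} = \left(q - S\right)^{2}$ ($A{\left(q,S \right)} = \left(- S + q\right)^{2} = \left(q - S\right)^{2}$)
$A{\left(8,-1 \right)} \left(R{\left(-3,11 \right)} + x{\left(L,8 \right)}\right) = \left(-1 - 8\right)^{2} \left(-3 + \left(-4 + 4 + 2 \cdot 8\right)\right) = \left(-1 - 8\right)^{2} \left(-3 + \left(-4 + 4 + 16\right)\right) = \left(-9\right)^{2} \left(-3 + 16\right) = 81 \cdot 13 = 1053$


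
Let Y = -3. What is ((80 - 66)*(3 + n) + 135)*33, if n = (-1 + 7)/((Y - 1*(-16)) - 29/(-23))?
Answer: 494901/82 ≈ 6035.4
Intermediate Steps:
n = 69/164 (n = (-1 + 7)/((-3 - 1*(-16)) - 29/(-23)) = 6/((-3 + 16) - 29*(-1/23)) = 6/(13 + 29/23) = 6/(328/23) = 6*(23/328) = 69/164 ≈ 0.42073)
((80 - 66)*(3 + n) + 135)*33 = ((80 - 66)*(3 + 69/164) + 135)*33 = (14*(561/164) + 135)*33 = (3927/82 + 135)*33 = (14997/82)*33 = 494901/82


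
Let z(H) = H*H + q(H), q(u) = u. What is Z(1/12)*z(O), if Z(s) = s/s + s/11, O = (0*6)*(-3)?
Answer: 0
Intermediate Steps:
O = 0 (O = 0*(-3) = 0)
Z(s) = 1 + s/11 (Z(s) = 1 + s*(1/11) = 1 + s/11)
z(H) = H + H² (z(H) = H*H + H = H² + H = H + H²)
Z(1/12)*z(O) = (1 + (1/11)/12)*(0*(1 + 0)) = (1 + (1/11)*(1/12))*(0*1) = (1 + 1/132)*0 = (133/132)*0 = 0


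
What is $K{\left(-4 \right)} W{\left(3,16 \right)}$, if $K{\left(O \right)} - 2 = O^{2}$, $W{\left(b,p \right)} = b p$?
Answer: $864$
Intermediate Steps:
$K{\left(O \right)} = 2 + O^{2}$
$K{\left(-4 \right)} W{\left(3,16 \right)} = \left(2 + \left(-4\right)^{2}\right) 3 \cdot 16 = \left(2 + 16\right) 48 = 18 \cdot 48 = 864$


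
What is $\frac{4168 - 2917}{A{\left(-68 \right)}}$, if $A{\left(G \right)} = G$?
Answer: $- \frac{1251}{68} \approx -18.397$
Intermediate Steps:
$\frac{4168 - 2917}{A{\left(-68 \right)}} = \frac{4168 - 2917}{-68} = 1251 \left(- \frac{1}{68}\right) = - \frac{1251}{68}$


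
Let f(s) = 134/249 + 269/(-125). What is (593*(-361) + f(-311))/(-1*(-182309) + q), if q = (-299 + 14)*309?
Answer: -1665768089/733336125 ≈ -2.2715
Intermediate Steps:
f(s) = -50231/31125 (f(s) = 134*(1/249) + 269*(-1/125) = 134/249 - 269/125 = -50231/31125)
q = -88065 (q = -285*309 = -88065)
(593*(-361) + f(-311))/(-1*(-182309) + q) = (593*(-361) - 50231/31125)/(-1*(-182309) - 88065) = (-214073 - 50231/31125)/(182309 - 88065) = -6663072356/31125/94244 = -6663072356/31125*1/94244 = -1665768089/733336125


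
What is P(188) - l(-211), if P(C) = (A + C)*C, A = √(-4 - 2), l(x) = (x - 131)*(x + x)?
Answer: -108980 + 188*I*√6 ≈ -1.0898e+5 + 460.5*I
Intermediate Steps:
l(x) = 2*x*(-131 + x) (l(x) = (-131 + x)*(2*x) = 2*x*(-131 + x))
A = I*√6 (A = √(-6) = I*√6 ≈ 2.4495*I)
P(C) = C*(C + I*√6) (P(C) = (I*√6 + C)*C = (C + I*√6)*C = C*(C + I*√6))
P(188) - l(-211) = 188*(188 + I*√6) - 2*(-211)*(-131 - 211) = (35344 + 188*I*√6) - 2*(-211)*(-342) = (35344 + 188*I*√6) - 1*144324 = (35344 + 188*I*√6) - 144324 = -108980 + 188*I*√6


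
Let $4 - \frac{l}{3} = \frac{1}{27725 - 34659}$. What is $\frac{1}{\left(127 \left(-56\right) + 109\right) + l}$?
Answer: $- \frac{6934}{48475591} \approx -0.00014304$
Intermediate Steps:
$l = \frac{83211}{6934}$ ($l = 12 - \frac{3}{27725 - 34659} = 12 - \frac{3}{-6934} = 12 - - \frac{3}{6934} = 12 + \frac{3}{6934} = \frac{83211}{6934} \approx 12.0$)
$\frac{1}{\left(127 \left(-56\right) + 109\right) + l} = \frac{1}{\left(127 \left(-56\right) + 109\right) + \frac{83211}{6934}} = \frac{1}{\left(-7112 + 109\right) + \frac{83211}{6934}} = \frac{1}{-7003 + \frac{83211}{6934}} = \frac{1}{- \frac{48475591}{6934}} = - \frac{6934}{48475591}$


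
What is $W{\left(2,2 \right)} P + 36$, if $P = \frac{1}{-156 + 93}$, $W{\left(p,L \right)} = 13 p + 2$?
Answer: $\frac{320}{9} \approx 35.556$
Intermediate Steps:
$W{\left(p,L \right)} = 2 + 13 p$
$P = - \frac{1}{63}$ ($P = \frac{1}{-63} = - \frac{1}{63} \approx -0.015873$)
$W{\left(2,2 \right)} P + 36 = \left(2 + 13 \cdot 2\right) \left(- \frac{1}{63}\right) + 36 = \left(2 + 26\right) \left(- \frac{1}{63}\right) + 36 = 28 \left(- \frac{1}{63}\right) + 36 = - \frac{4}{9} + 36 = \frac{320}{9}$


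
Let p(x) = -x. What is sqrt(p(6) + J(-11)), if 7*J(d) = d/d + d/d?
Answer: 2*I*sqrt(70)/7 ≈ 2.3905*I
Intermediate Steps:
J(d) = 2/7 (J(d) = (d/d + d/d)/7 = (1 + 1)/7 = (1/7)*2 = 2/7)
sqrt(p(6) + J(-11)) = sqrt(-1*6 + 2/7) = sqrt(-6 + 2/7) = sqrt(-40/7) = 2*I*sqrt(70)/7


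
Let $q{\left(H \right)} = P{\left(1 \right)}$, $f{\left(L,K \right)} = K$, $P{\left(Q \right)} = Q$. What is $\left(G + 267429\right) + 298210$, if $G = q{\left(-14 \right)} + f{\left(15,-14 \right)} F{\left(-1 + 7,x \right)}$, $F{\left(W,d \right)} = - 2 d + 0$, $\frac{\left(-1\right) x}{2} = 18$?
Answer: $564632$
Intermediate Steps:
$q{\left(H \right)} = 1$
$x = -36$ ($x = \left(-2\right) 18 = -36$)
$F{\left(W,d \right)} = - 2 d$
$G = -1007$ ($G = 1 - 14 \left(\left(-2\right) \left(-36\right)\right) = 1 - 1008 = -1007$)
$\left(G + 267429\right) + 298210 = \left(-1007 + 267429\right) + 298210 = 266422 + 298210 = 564632$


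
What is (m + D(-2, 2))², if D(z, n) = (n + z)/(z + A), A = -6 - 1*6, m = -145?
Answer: 21025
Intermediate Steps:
A = -12 (A = -6 - 6 = -12)
D(z, n) = (n + z)/(-12 + z) (D(z, n) = (n + z)/(z - 12) = (n + z)/(-12 + z))
(m + D(-2, 2))² = (-145 + (2 - 2)/(-12 - 2))² = (-145 + 0/(-14))² = (-145 - 1/14*0)² = (-145 + 0)² = (-145)² = 21025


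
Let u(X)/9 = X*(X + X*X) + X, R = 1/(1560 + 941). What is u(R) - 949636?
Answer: -14855875241902109/15643757501 ≈ -9.4964e+5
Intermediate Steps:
R = 1/2501 ≈ 0.00039984
u(X) = 9*X + 9*X*(X + X**2) (u(X) = 9*(X*(X + X*X) + X) = 9*(X*(X + X**2) + X) = 9*(X + X*(X + X**2)) = 9*X + 9*X*(X + X**2))
u(R) - 949636 = 9*(1/2501)*(1 + 1/2501 + (1/2501)**2) - 949636 = 9*(1/2501)*(1 + 1/2501 + 1/6255001) - 949636 = 9*(1/2501)*(6257503/6255001) - 949636 = 56317527/15643757501 - 949636 = -14855875241902109/15643757501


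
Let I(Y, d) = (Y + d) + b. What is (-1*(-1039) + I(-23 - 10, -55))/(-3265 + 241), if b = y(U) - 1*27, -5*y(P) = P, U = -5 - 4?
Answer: -1543/5040 ≈ -0.30615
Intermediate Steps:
U = -9
y(P) = -P/5
b = -126/5 (b = -⅕*(-9) - 1*27 = 9/5 - 27 = -126/5 ≈ -25.200)
I(Y, d) = -126/5 + Y + d (I(Y, d) = (Y + d) - 126/5 = -126/5 + Y + d)
(-1*(-1039) + I(-23 - 10, -55))/(-3265 + 241) = (-1*(-1039) + (-126/5 + (-23 - 10) - 55))/(-3265 + 241) = (1039 + (-126/5 - 33 - 55))/(-3024) = (1039 - 566/5)*(-1/3024) = (4629/5)*(-1/3024) = -1543/5040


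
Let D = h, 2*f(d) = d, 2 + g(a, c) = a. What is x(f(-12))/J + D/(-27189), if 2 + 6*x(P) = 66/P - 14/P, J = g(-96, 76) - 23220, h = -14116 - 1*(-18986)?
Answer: -56755162/316996551 ≈ -0.17904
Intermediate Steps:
g(a, c) = -2 + a
h = 4870 (h = -14116 + 18986 = 4870)
f(d) = d/2
D = 4870
J = -23318 (J = (-2 - 96) - 23220 = -98 - 23220 = -23318)
x(P) = -⅓ + 26/(3*P) (x(P) = -⅓ + (66/P - 14/P)/6 = -⅓ + (52/P)/6 = -⅓ + 26/(3*P))
x(f(-12))/J + D/(-27189) = ((26 - (-12)/2)/(3*(((½)*(-12)))))/(-23318) + 4870/(-27189) = ((⅓)*(26 - 1*(-6))/(-6))*(-1/23318) + 4870*(-1/27189) = ((⅓)*(-⅙)*(26 + 6))*(-1/23318) - 4870/27189 = ((⅓)*(-⅙)*32)*(-1/23318) - 4870/27189 = -16/9*(-1/23318) - 4870/27189 = 8/104931 - 4870/27189 = -56755162/316996551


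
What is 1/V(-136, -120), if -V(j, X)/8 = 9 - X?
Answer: -1/1032 ≈ -0.00096899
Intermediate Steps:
V(j, X) = -72 + 8*X (V(j, X) = -8*(9 - X) = -72 + 8*X)
1/V(-136, -120) = 1/(-72 + 8*(-120)) = 1/(-72 - 960) = 1/(-1032) = -1/1032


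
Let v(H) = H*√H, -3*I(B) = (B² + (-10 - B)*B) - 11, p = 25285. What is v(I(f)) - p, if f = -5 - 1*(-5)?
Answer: -25285 + 11*√33/9 ≈ -25278.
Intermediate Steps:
f = 0 (f = -5 + 5 = 0)
I(B) = 11/3 - B²/3 - B*(-10 - B)/3 (I(B) = -((B² + (-10 - B)*B) - 11)/3 = -((B² + B*(-10 - B)) - 11)/3 = -(-11 + B² + B*(-10 - B))/3 = 11/3 - B²/3 - B*(-10 - B)/3)
v(H) = H^(3/2)
v(I(f)) - p = (11/3 + (10/3)*0)^(3/2) - 1*25285 = (11/3 + 0)^(3/2) - 25285 = (11/3)^(3/2) - 25285 = 11*√33/9 - 25285 = -25285 + 11*√33/9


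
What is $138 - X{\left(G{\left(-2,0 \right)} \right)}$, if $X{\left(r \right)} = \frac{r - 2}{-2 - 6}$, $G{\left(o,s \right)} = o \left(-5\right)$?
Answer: $139$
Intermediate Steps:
$G{\left(o,s \right)} = - 5 o$
$X{\left(r \right)} = \frac{1}{4} - \frac{r}{8}$ ($X{\left(r \right)} = \frac{-2 + r}{-8} = \left(-2 + r\right) \left(- \frac{1}{8}\right) = \frac{1}{4} - \frac{r}{8}$)
$138 - X{\left(G{\left(-2,0 \right)} \right)} = 138 - \left(\frac{1}{4} - \frac{\left(-5\right) \left(-2\right)}{8}\right) = 138 - \left(\frac{1}{4} - \frac{5}{4}\right) = 138 - -1 = 138 + 1 = 139$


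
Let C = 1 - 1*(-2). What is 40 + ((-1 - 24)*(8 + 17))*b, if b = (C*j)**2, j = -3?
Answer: -50585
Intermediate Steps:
C = 3 (C = 1 + 2 = 3)
b = 81 (b = (3*(-3))**2 = (-9)**2 = 81)
40 + ((-1 - 24)*(8 + 17))*b = 40 + ((-1 - 24)*(8 + 17))*81 = 40 - 25*25*81 = 40 - 625*81 = 40 - 50625 = -50585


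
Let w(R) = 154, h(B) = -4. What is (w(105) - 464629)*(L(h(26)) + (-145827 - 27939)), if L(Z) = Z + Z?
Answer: 80713678650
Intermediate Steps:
L(Z) = 2*Z
(w(105) - 464629)*(L(h(26)) + (-145827 - 27939)) = (154 - 464629)*(2*(-4) + (-145827 - 27939)) = -464475*(-8 - 173766) = -464475*(-173774) = 80713678650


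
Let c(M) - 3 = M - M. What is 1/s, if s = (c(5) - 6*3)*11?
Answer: -1/165 ≈ -0.0060606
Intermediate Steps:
c(M) = 3 (c(M) = 3 + (M - M) = 3 + 0 = 3)
s = -165 (s = (3 - 6*3)*11 = (3 - 18)*11 = -15*11 = -165)
1/s = 1/(-165) = -1/165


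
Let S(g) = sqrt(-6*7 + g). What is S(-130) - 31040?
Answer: -31040 + 2*I*sqrt(43) ≈ -31040.0 + 13.115*I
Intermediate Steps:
S(g) = sqrt(-42 + g)
S(-130) - 31040 = sqrt(-42 - 130) - 31040 = sqrt(-172) - 31040 = 2*I*sqrt(43) - 31040 = -31040 + 2*I*sqrt(43)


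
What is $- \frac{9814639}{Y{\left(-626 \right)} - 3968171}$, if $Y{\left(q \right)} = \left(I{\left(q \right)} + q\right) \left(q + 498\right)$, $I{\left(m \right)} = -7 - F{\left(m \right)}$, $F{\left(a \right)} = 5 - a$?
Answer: $\frac{9814639}{3806379} \approx 2.5785$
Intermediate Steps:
$I{\left(m \right)} = -12 + m$ ($I{\left(m \right)} = -7 - \left(5 - m\right) = -7 + \left(-5 + m\right) = -12 + m$)
$Y{\left(q \right)} = \left(-12 + 2 q\right) \left(498 + q\right)$ ($Y{\left(q \right)} = \left(\left(-12 + q\right) + q\right) \left(q + 498\right) = \left(-12 + 2 q\right) \left(498 + q\right)$)
$- \frac{9814639}{Y{\left(-626 \right)} - 3968171} = - \frac{9814639}{\left(-5976 + 2 \left(-626\right)^{2} + 984 \left(-626\right)\right) - 3968171} = - \frac{9814639}{\left(-5976 + 2 \cdot 391876 - 615984\right) - 3968171} = - \frac{9814639}{\left(-5976 + 783752 - 615984\right) - 3968171} = - \frac{9814639}{161792 - 3968171} = - \frac{9814639}{-3806379} = \left(-9814639\right) \left(- \frac{1}{3806379}\right) = \frac{9814639}{3806379}$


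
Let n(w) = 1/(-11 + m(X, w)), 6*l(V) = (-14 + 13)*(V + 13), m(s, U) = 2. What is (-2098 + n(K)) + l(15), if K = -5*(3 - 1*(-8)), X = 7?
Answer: -18925/9 ≈ -2102.8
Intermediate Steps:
K = -55 (K = -5*(3 + 8) = -5*11 = -55)
l(V) = -13/6 - V/6 (l(V) = ((-14 + 13)*(V + 13))/6 = (-(13 + V))/6 = (-13 - V)/6 = -13/6 - V/6)
n(w) = -⅑ (n(w) = 1/(-11 + 2) = 1/(-9) = -⅑)
(-2098 + n(K)) + l(15) = (-2098 - ⅑) + (-13/6 - ⅙*15) = -18883/9 + (-13/6 - 5/2) = -18883/9 - 14/3 = -18925/9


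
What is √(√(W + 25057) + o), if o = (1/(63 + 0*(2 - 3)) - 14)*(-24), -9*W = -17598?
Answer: √(148008 + 147*√243111)/21 ≈ 22.360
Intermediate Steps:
W = 5866/3 (W = -⅑*(-17598) = 5866/3 ≈ 1955.3)
o = 7048/21 (o = (1/(63 + 0*(-1)) - 14)*(-24) = (1/(63 + 0) - 14)*(-24) = (1/63 - 14)*(-24) = -881/63*(-24) = 7048/21 ≈ 335.62)
√(√(W + 25057) + o) = √(√(5866/3 + 25057) + 7048/21) = √(√(81037/3) + 7048/21) = √(√243111/3 + 7048/21) = √(7048/21 + √243111/3)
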